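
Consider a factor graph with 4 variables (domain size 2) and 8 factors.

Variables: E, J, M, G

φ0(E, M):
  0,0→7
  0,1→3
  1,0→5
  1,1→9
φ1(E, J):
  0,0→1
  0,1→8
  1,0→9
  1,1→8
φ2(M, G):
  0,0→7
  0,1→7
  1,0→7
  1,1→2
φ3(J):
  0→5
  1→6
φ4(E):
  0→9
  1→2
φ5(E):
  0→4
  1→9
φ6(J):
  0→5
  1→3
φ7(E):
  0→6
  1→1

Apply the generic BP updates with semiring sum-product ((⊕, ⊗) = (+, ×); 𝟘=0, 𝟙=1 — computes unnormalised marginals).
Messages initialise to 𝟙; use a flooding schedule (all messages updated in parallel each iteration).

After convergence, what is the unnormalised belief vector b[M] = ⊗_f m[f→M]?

b[M] = [4042332, 1523610]

init: all messages = 𝟙 over 2 values
r1 m[φ0→E] = [10, 14]
r1 m[φ0→M] = [12, 12]
r1 m[φ1→E] = [9, 17]
r1 m[φ1→J] = [10, 16]
r1 m[φ2→M] = [14, 9]
r1 m[φ2→G] = [14, 9]
r1 m[φ3→J] = [5, 6]
r1 m[φ4→E] = [9, 2]
r1 m[φ5→E] = [4, 9]
r1 m[φ6→J] = [5, 3]
r1 m[φ7→E] = [6, 1]
r1 m[E→φ0] = [1, 1]
r1 m[E→φ1] = [1, 1]
r1 m[E→φ4] = [1, 1]
r1 m[E→φ5] = [1, 1]
r1 m[E→φ7] = [1, 1]
r1 m[J→φ1] = [1, 1]
r1 m[J→φ3] = [1, 1]
r1 m[J→φ6] = [1, 1]
r1 m[M→φ0] = [1, 1]
r1 m[M→φ2] = [1, 1]
r1 m[G→φ2] = [1, 1]
r2 m[φ0→E] = [10, 14]
r2 m[φ0→M] = [12, 12]
r2 m[φ1→E] = [9, 17]
r2 m[φ1→J] = [10, 16]
r2 m[φ2→M] = [14, 9]
r2 m[φ2→G] = [14, 9]
r2 m[φ3→J] = [5, 6]
r2 m[φ4→E] = [9, 2]
r2 m[φ5→E] = [4, 9]
r2 m[φ6→J] = [5, 3]
r2 m[φ7→E] = [6, 1]
r2 m[E→φ0] = [1944, 306]
r2 m[E→φ1] = [2160, 252]
r2 m[E→φ4] = [2160, 2142]
r2 m[E→φ5] = [4860, 476]
r2 m[E→φ7] = [3240, 4284]
r2 m[J→φ1] = [25, 18]
r2 m[J→φ3] = [50, 48]
r2 m[J→φ6] = [50, 96]
r2 m[M→φ0] = [14, 9]
r2 m[M→φ2] = [12, 12]
r2 m[G→φ2] = [1, 1]
r3 m[φ0→E] = [125, 151]
r3 m[φ0→M] = [15138, 8586]
r3 m[φ1→E] = [169, 369]
r3 m[φ1→J] = [4428, 19296]
r3 m[φ2→M] = [14, 9]
r3 m[φ2→G] = [168, 108]
r3 m[φ3→J] = [5, 6]
r3 m[φ4→E] = [9, 2]
r3 m[φ5→E] = [4, 9]
r3 m[φ6→J] = [5, 3]
r3 m[φ7→E] = [6, 1]
r3 m[E→φ0] = [1944, 306]
r3 m[E→φ1] = [2160, 252]
r3 m[E→φ4] = [2160, 2142]
r3 m[E→φ5] = [4860, 476]
r3 m[E→φ7] = [3240, 4284]
r3 m[J→φ1] = [25, 18]
r3 m[J→φ3] = [50, 48]
r3 m[J→φ6] = [50, 96]
r3 m[M→φ0] = [14, 9]
r3 m[M→φ2] = [12, 12]
r3 m[G→φ2] = [1, 1]
r4 m[φ0→E] = [125, 151]
r4 m[φ0→M] = [15138, 8586]
r4 m[φ1→E] = [169, 369]
r4 m[φ1→J] = [4428, 19296]
r4 m[φ2→M] = [14, 9]
r4 m[φ2→G] = [168, 108]
r4 m[φ3→J] = [5, 6]
r4 m[φ4→E] = [9, 2]
r4 m[φ5→E] = [4, 9]
r4 m[φ6→J] = [5, 3]
r4 m[φ7→E] = [6, 1]
r4 m[E→φ0] = [36504, 6642]
r4 m[E→φ1] = [27000, 2718]
r4 m[E→φ4] = [507000, 501471]
r4 m[E→φ5] = [1140750, 111438]
r4 m[E→φ7] = [760500, 1002942]
r4 m[J→φ1] = [25, 18]
r4 m[J→φ3] = [22140, 57888]
r4 m[J→φ6] = [22140, 115776]
r4 m[M→φ0] = [14, 9]
r4 m[M→φ2] = [15138, 8586]
r4 m[G→φ2] = [1, 1]
r5 m[φ0→E] = [125, 151]
r5 m[φ0→M] = [288738, 169290]
r5 m[φ1→E] = [169, 369]
r5 m[φ1→J] = [51462, 237744]
r5 m[φ2→M] = [14, 9]
r5 m[φ2→G] = [166068, 123138]
r5 m[φ3→J] = [5, 6]
r5 m[φ4→E] = [9, 2]
r5 m[φ5→E] = [4, 9]
r5 m[φ6→J] = [5, 3]
r5 m[φ7→E] = [6, 1]
r5 m[E→φ0] = [36504, 6642]
r5 m[E→φ1] = [27000, 2718]
r5 m[E→φ4] = [507000, 501471]
r5 m[E→φ5] = [1140750, 111438]
r5 m[E→φ7] = [760500, 1002942]
r5 m[J→φ1] = [25, 18]
r5 m[J→φ3] = [22140, 57888]
r5 m[J→φ6] = [22140, 115776]
r5 m[M→φ0] = [14, 9]
r5 m[M→φ2] = [15138, 8586]
r5 m[G→φ2] = [1, 1]
r6 m[φ0→E] = [125, 151]
r6 m[φ0→M] = [288738, 169290]
r6 m[φ1→E] = [169, 369]
r6 m[φ1→J] = [51462, 237744]
r6 m[φ2→M] = [14, 9]
r6 m[φ2→G] = [166068, 123138]
r6 m[φ3→J] = [5, 6]
r6 m[φ4→E] = [9, 2]
r6 m[φ5→E] = [4, 9]
r6 m[φ6→J] = [5, 3]
r6 m[φ7→E] = [6, 1]
r6 m[E→φ0] = [36504, 6642]
r6 m[E→φ1] = [27000, 2718]
r6 m[E→φ4] = [507000, 501471]
r6 m[E→φ5] = [1140750, 111438]
r6 m[E→φ7] = [760500, 1002942]
r6 m[J→φ1] = [25, 18]
r6 m[J→φ3] = [257310, 713232]
r6 m[J→φ6] = [257310, 1426464]
r6 m[M→φ0] = [14, 9]
r6 m[M→φ2] = [288738, 169290]
r6 m[G→φ2] = [1, 1]
r7 m[φ0→E] = [125, 151]
r7 m[φ0→M] = [288738, 169290]
r7 m[φ1→E] = [169, 369]
r7 m[φ1→J] = [51462, 237744]
r7 m[φ2→M] = [14, 9]
r7 m[φ2→G] = [3206196, 2359746]
r7 m[φ3→J] = [5, 6]
r7 m[φ4→E] = [9, 2]
r7 m[φ5→E] = [4, 9]
r7 m[φ6→J] = [5, 3]
r7 m[φ7→E] = [6, 1]
r7 m[E→φ0] = [36504, 6642]
r7 m[E→φ1] = [27000, 2718]
r7 m[E→φ4] = [507000, 501471]
r7 m[E→φ5] = [1140750, 111438]
r7 m[E→φ7] = [760500, 1002942]
r7 m[J→φ1] = [25, 18]
r7 m[J→φ3] = [257310, 713232]
r7 m[J→φ6] = [257310, 1426464]
r7 m[M→φ0] = [14, 9]
r7 m[M→φ2] = [288738, 169290]
r7 m[G→φ2] = [1, 1]
r8 m[φ0→E] = [125, 151]
r8 m[φ0→M] = [288738, 169290]
r8 m[φ1→E] = [169, 369]
r8 m[φ1→J] = [51462, 237744]
r8 m[φ2→M] = [14, 9]
r8 m[φ2→G] = [3206196, 2359746]
r8 m[φ3→J] = [5, 6]
r8 m[φ4→E] = [9, 2]
r8 m[φ5→E] = [4, 9]
r8 m[φ6→J] = [5, 3]
r8 m[φ7→E] = [6, 1]
r8 m[E→φ0] = [36504, 6642]
r8 m[E→φ1] = [27000, 2718]
r8 m[E→φ4] = [507000, 501471]
r8 m[E→φ5] = [1140750, 111438]
r8 m[E→φ7] = [760500, 1002942]
r8 m[J→φ1] = [25, 18]
r8 m[J→φ3] = [257310, 713232]
r8 m[J→φ6] = [257310, 1426464]
r8 m[M→φ0] = [14, 9]
r8 m[M→φ2] = [288738, 169290]
r8 m[G→φ2] = [1, 1]
fixed point reached at round 8
b[M] = ⊗ incoming = [4042332, 1523610]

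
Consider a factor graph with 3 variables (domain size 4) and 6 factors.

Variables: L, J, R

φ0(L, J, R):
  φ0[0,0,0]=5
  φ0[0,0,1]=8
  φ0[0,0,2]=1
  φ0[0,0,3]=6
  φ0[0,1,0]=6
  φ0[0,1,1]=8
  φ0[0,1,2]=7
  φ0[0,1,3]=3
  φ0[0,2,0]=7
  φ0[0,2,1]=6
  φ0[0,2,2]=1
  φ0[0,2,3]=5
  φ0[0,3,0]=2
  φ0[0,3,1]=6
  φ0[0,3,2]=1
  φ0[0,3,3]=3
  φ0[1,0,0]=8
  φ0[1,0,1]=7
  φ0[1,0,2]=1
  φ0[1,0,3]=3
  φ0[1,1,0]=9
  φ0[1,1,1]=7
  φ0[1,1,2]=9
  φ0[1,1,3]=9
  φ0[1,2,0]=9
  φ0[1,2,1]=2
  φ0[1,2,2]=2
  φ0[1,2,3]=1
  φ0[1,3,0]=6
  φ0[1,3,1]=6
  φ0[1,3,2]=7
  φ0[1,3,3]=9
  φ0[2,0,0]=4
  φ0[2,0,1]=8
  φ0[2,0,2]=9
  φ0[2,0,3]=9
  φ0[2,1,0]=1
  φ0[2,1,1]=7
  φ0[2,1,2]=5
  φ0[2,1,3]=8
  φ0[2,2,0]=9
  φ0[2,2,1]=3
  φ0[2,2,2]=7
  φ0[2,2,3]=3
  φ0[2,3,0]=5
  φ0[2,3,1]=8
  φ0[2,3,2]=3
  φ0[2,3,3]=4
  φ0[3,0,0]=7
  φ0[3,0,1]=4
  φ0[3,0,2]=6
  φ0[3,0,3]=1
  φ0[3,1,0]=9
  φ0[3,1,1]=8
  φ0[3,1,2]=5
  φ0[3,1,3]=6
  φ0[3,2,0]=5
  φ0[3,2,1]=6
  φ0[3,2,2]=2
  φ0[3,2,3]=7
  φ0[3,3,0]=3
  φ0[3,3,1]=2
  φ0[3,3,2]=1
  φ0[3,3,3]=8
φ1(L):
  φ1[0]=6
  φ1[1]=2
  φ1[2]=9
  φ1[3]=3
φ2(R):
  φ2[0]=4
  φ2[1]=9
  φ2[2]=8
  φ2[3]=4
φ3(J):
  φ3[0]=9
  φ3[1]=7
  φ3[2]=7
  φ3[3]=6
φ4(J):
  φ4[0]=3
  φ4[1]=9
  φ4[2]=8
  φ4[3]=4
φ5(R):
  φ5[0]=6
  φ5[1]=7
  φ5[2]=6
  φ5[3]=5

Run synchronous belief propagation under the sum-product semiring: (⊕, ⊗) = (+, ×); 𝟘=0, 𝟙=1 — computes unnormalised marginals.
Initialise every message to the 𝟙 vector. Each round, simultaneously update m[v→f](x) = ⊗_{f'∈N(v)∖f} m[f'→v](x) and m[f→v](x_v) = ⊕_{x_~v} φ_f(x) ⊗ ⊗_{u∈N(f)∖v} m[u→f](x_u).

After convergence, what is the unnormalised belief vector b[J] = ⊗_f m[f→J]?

init: all messages = 𝟙 over 4 values
r1 m[φ0→L] = [75, 95, 93, 80]
r1 m[φ0→J] = [87, 107, 75, 74]
r1 m[φ0→R] = [95, 96, 67, 85]
r1 m[φ1→L] = [6, 2, 9, 3]
r1 m[φ2→R] = [4, 9, 8, 4]
r1 m[φ3→J] = [9, 7, 7, 6]
r1 m[φ4→J] = [3, 9, 8, 4]
r1 m[φ5→R] = [6, 7, 6, 5]
r1 m[L→φ0] = [1, 1, 1, 1]
r1 m[L→φ1] = [1, 1, 1, 1]
r1 m[J→φ0] = [1, 1, 1, 1]
r1 m[J→φ3] = [1, 1, 1, 1]
r1 m[J→φ4] = [1, 1, 1, 1]
r1 m[R→φ0] = [1, 1, 1, 1]
r1 m[R→φ2] = [1, 1, 1, 1]
r1 m[R→φ5] = [1, 1, 1, 1]
r2 m[φ0→L] = [75, 95, 93, 80]
r2 m[φ0→J] = [87, 107, 75, 74]
r2 m[φ0→R] = [95, 96, 67, 85]
r2 m[φ1→L] = [6, 2, 9, 3]
r2 m[φ2→R] = [4, 9, 8, 4]
r2 m[φ3→J] = [9, 7, 7, 6]
r2 m[φ4→J] = [3, 9, 8, 4]
r2 m[φ5→R] = [6, 7, 6, 5]
r2 m[L→φ0] = [6, 2, 9, 3]
r2 m[L→φ1] = [75, 95, 93, 80]
r2 m[J→φ0] = [27, 63, 56, 24]
r2 m[J→φ3] = [261, 963, 600, 296]
r2 m[J→φ4] = [783, 749, 525, 444]
r2 m[R→φ0] = [24, 63, 48, 20]
r2 m[R→φ2] = [570, 672, 402, 425]
r2 m[R→φ5] = [380, 864, 536, 340]
r3 m[φ0→L] = [138836, 150514, 152427, 138544]
r3 m[φ0→J] = [19326, 19827, 14491, 14130]
r3 m[φ0→R] = [19059, 21113, 16073, 18124]
r3 m[φ1→L] = [6, 2, 9, 3]
r3 m[φ2→R] = [4, 9, 8, 4]
r3 m[φ3→J] = [9, 7, 7, 6]
r3 m[φ4→J] = [3, 9, 8, 4]
r3 m[φ5→R] = [6, 7, 6, 5]
r3 m[L→φ0] = [6, 2, 9, 3]
r3 m[L→φ1] = [75, 95, 93, 80]
r3 m[J→φ0] = [27, 63, 56, 24]
r3 m[J→φ3] = [261, 963, 600, 296]
r3 m[J→φ4] = [783, 749, 525, 444]
r3 m[R→φ0] = [24, 63, 48, 20]
r3 m[R→φ2] = [570, 672, 402, 425]
r3 m[R→φ5] = [380, 864, 536, 340]
r4 m[φ0→L] = [138836, 150514, 152427, 138544]
r4 m[φ0→J] = [19326, 19827, 14491, 14130]
r4 m[φ0→R] = [19059, 21113, 16073, 18124]
r4 m[φ1→L] = [6, 2, 9, 3]
r4 m[φ2→R] = [4, 9, 8, 4]
r4 m[φ3→J] = [9, 7, 7, 6]
r4 m[φ4→J] = [3, 9, 8, 4]
r4 m[φ5→R] = [6, 7, 6, 5]
r4 m[L→φ0] = [6, 2, 9, 3]
r4 m[L→φ1] = [138836, 150514, 152427, 138544]
r4 m[J→φ0] = [27, 63, 56, 24]
r4 m[J→φ3] = [57978, 178443, 115928, 56520]
r4 m[J→φ4] = [173934, 138789, 101437, 84780]
r4 m[R→φ0] = [24, 63, 48, 20]
r4 m[R→φ2] = [114354, 147791, 96438, 90620]
r4 m[R→φ5] = [76236, 190017, 128584, 72496]
r5 m[φ0→L] = [138836, 150514, 152427, 138544]
r5 m[φ0→J] = [19326, 19827, 14491, 14130]
r5 m[φ0→R] = [19059, 21113, 16073, 18124]
r5 m[φ1→L] = [6, 2, 9, 3]
r5 m[φ2→R] = [4, 9, 8, 4]
r5 m[φ3→J] = [9, 7, 7, 6]
r5 m[φ4→J] = [3, 9, 8, 4]
r5 m[φ5→R] = [6, 7, 6, 5]
r5 m[L→φ0] = [6, 2, 9, 3]
r5 m[L→φ1] = [138836, 150514, 152427, 138544]
r5 m[J→φ0] = [27, 63, 56, 24]
r5 m[J→φ3] = [57978, 178443, 115928, 56520]
r5 m[J→φ4] = [173934, 138789, 101437, 84780]
r5 m[R→φ0] = [24, 63, 48, 20]
r5 m[R→φ2] = [114354, 147791, 96438, 90620]
r5 m[R→φ5] = [76236, 190017, 128584, 72496]
fixed point reached at round 5
b[J] = ⊗ incoming = [521802, 1249101, 811496, 339120]

b[J] = [521802, 1249101, 811496, 339120]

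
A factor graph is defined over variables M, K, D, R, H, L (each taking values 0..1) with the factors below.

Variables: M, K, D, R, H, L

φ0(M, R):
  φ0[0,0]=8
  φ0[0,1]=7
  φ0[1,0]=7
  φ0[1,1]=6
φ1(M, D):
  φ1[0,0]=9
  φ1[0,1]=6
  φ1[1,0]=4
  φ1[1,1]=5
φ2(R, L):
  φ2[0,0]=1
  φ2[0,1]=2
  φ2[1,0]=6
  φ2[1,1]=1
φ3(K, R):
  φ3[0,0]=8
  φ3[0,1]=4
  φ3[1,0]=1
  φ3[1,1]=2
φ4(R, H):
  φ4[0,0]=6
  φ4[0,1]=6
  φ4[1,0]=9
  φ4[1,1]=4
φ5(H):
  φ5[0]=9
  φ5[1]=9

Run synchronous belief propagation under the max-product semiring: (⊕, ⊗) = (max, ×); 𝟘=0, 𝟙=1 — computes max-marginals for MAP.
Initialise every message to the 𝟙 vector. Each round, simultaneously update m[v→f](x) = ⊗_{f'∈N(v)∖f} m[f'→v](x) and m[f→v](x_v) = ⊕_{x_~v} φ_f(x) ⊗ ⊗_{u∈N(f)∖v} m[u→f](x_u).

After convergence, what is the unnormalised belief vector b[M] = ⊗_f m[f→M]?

b[M] = [122472, 58320]

init: all messages = 𝟙 over 2 values
r1 m[φ0→M] = [8, 7]
r1 m[φ0→R] = [8, 7]
r1 m[φ1→M] = [9, 5]
r1 m[φ1→D] = [9, 6]
r1 m[φ2→R] = [2, 6]
r1 m[φ2→L] = [6, 2]
r1 m[φ3→K] = [8, 2]
r1 m[φ3→R] = [8, 4]
r1 m[φ4→R] = [6, 9]
r1 m[φ4→H] = [9, 6]
r1 m[φ5→H] = [9, 9]
r1 m[M→φ0] = [1, 1]
r1 m[M→φ1] = [1, 1]
r1 m[K→φ3] = [1, 1]
r1 m[D→φ1] = [1, 1]
r1 m[R→φ0] = [1, 1]
r1 m[R→φ2] = [1, 1]
r1 m[R→φ3] = [1, 1]
r1 m[R→φ4] = [1, 1]
r1 m[H→φ4] = [1, 1]
r1 m[H→φ5] = [1, 1]
r1 m[L→φ2] = [1, 1]
r2 m[φ0→M] = [8, 7]
r2 m[φ0→R] = [8, 7]
r2 m[φ1→M] = [9, 5]
r2 m[φ1→D] = [9, 6]
r2 m[φ2→R] = [2, 6]
r2 m[φ2→L] = [6, 2]
r2 m[φ3→K] = [8, 2]
r2 m[φ3→R] = [8, 4]
r2 m[φ4→R] = [6, 9]
r2 m[φ4→H] = [9, 6]
r2 m[φ5→H] = [9, 9]
r2 m[M→φ0] = [9, 5]
r2 m[M→φ1] = [8, 7]
r2 m[K→φ3] = [1, 1]
r2 m[D→φ1] = [1, 1]
r2 m[R→φ0] = [96, 216]
r2 m[R→φ2] = [384, 252]
r2 m[R→φ3] = [96, 378]
r2 m[R→φ4] = [128, 168]
r2 m[H→φ4] = [9, 9]
r2 m[H→φ5] = [9, 6]
r2 m[L→φ2] = [1, 1]
r3 m[φ0→M] = [1512, 1296]
r3 m[φ0→R] = [72, 63]
r3 m[φ1→M] = [9, 5]
r3 m[φ1→D] = [72, 48]
r3 m[φ2→R] = [2, 6]
r3 m[φ2→L] = [1512, 768]
r3 m[φ3→K] = [1512, 756]
r3 m[φ3→R] = [8, 4]
r3 m[φ4→R] = [54, 81]
r3 m[φ4→H] = [1512, 768]
r3 m[φ5→H] = [9, 9]
r3 m[M→φ0] = [9, 5]
r3 m[M→φ1] = [8, 7]
r3 m[K→φ3] = [1, 1]
r3 m[D→φ1] = [1, 1]
r3 m[R→φ0] = [96, 216]
r3 m[R→φ2] = [384, 252]
r3 m[R→φ3] = [96, 378]
r3 m[R→φ4] = [128, 168]
r3 m[H→φ4] = [9, 9]
r3 m[H→φ5] = [9, 6]
r3 m[L→φ2] = [1, 1]
r4 m[φ0→M] = [1512, 1296]
r4 m[φ0→R] = [72, 63]
r4 m[φ1→M] = [9, 5]
r4 m[φ1→D] = [72, 48]
r4 m[φ2→R] = [2, 6]
r4 m[φ2→L] = [1512, 768]
r4 m[φ3→K] = [1512, 756]
r4 m[φ3→R] = [8, 4]
r4 m[φ4→R] = [54, 81]
r4 m[φ4→H] = [1512, 768]
r4 m[φ5→H] = [9, 9]
r4 m[M→φ0] = [9, 5]
r4 m[M→φ1] = [1512, 1296]
r4 m[K→φ3] = [1, 1]
r4 m[D→φ1] = [1, 1]
r4 m[R→φ0] = [864, 1944]
r4 m[R→φ2] = [31104, 20412]
r4 m[R→φ3] = [7776, 30618]
r4 m[R→φ4] = [1152, 1512]
r4 m[H→φ4] = [9, 9]
r4 m[H→φ5] = [1512, 768]
r4 m[L→φ2] = [1, 1]
r5 m[φ0→M] = [13608, 11664]
r5 m[φ0→R] = [72, 63]
r5 m[φ1→M] = [9, 5]
r5 m[φ1→D] = [13608, 9072]
r5 m[φ2→R] = [2, 6]
r5 m[φ2→L] = [122472, 62208]
r5 m[φ3→K] = [122472, 61236]
r5 m[φ3→R] = [8, 4]
r5 m[φ4→R] = [54, 81]
r5 m[φ4→H] = [13608, 6912]
r5 m[φ5→H] = [9, 9]
r5 m[M→φ0] = [9, 5]
r5 m[M→φ1] = [1512, 1296]
r5 m[K→φ3] = [1, 1]
r5 m[D→φ1] = [1, 1]
r5 m[R→φ0] = [864, 1944]
r5 m[R→φ2] = [31104, 20412]
r5 m[R→φ3] = [7776, 30618]
r5 m[R→φ4] = [1152, 1512]
r5 m[H→φ4] = [9, 9]
r5 m[H→φ5] = [1512, 768]
r5 m[L→φ2] = [1, 1]
r6 m[φ0→M] = [13608, 11664]
r6 m[φ0→R] = [72, 63]
r6 m[φ1→M] = [9, 5]
r6 m[φ1→D] = [13608, 9072]
r6 m[φ2→R] = [2, 6]
r6 m[φ2→L] = [122472, 62208]
r6 m[φ3→K] = [122472, 61236]
r6 m[φ3→R] = [8, 4]
r6 m[φ4→R] = [54, 81]
r6 m[φ4→H] = [13608, 6912]
r6 m[φ5→H] = [9, 9]
r6 m[M→φ0] = [9, 5]
r6 m[M→φ1] = [13608, 11664]
r6 m[K→φ3] = [1, 1]
r6 m[D→φ1] = [1, 1]
r6 m[R→φ0] = [864, 1944]
r6 m[R→φ2] = [31104, 20412]
r6 m[R→φ3] = [7776, 30618]
r6 m[R→φ4] = [1152, 1512]
r6 m[H→φ4] = [9, 9]
r6 m[H→φ5] = [13608, 6912]
r6 m[L→φ2] = [1, 1]
r7 m[φ0→M] = [13608, 11664]
r7 m[φ0→R] = [72, 63]
r7 m[φ1→M] = [9, 5]
r7 m[φ1→D] = [122472, 81648]
r7 m[φ2→R] = [2, 6]
r7 m[φ2→L] = [122472, 62208]
r7 m[φ3→K] = [122472, 61236]
r7 m[φ3→R] = [8, 4]
r7 m[φ4→R] = [54, 81]
r7 m[φ4→H] = [13608, 6912]
r7 m[φ5→H] = [9, 9]
r7 m[M→φ0] = [9, 5]
r7 m[M→φ1] = [13608, 11664]
r7 m[K→φ3] = [1, 1]
r7 m[D→φ1] = [1, 1]
r7 m[R→φ0] = [864, 1944]
r7 m[R→φ2] = [31104, 20412]
r7 m[R→φ3] = [7776, 30618]
r7 m[R→φ4] = [1152, 1512]
r7 m[H→φ4] = [9, 9]
r7 m[H→φ5] = [13608, 6912]
r7 m[L→φ2] = [1, 1]
r8 m[φ0→M] = [13608, 11664]
r8 m[φ0→R] = [72, 63]
r8 m[φ1→M] = [9, 5]
r8 m[φ1→D] = [122472, 81648]
r8 m[φ2→R] = [2, 6]
r8 m[φ2→L] = [122472, 62208]
r8 m[φ3→K] = [122472, 61236]
r8 m[φ3→R] = [8, 4]
r8 m[φ4→R] = [54, 81]
r8 m[φ4→H] = [13608, 6912]
r8 m[φ5→H] = [9, 9]
r8 m[M→φ0] = [9, 5]
r8 m[M→φ1] = [13608, 11664]
r8 m[K→φ3] = [1, 1]
r8 m[D→φ1] = [1, 1]
r8 m[R→φ0] = [864, 1944]
r8 m[R→φ2] = [31104, 20412]
r8 m[R→φ3] = [7776, 30618]
r8 m[R→φ4] = [1152, 1512]
r8 m[H→φ4] = [9, 9]
r8 m[H→φ5] = [13608, 6912]
r8 m[L→φ2] = [1, 1]
fixed point reached at round 8
b[M] = ⊗ incoming = [122472, 58320]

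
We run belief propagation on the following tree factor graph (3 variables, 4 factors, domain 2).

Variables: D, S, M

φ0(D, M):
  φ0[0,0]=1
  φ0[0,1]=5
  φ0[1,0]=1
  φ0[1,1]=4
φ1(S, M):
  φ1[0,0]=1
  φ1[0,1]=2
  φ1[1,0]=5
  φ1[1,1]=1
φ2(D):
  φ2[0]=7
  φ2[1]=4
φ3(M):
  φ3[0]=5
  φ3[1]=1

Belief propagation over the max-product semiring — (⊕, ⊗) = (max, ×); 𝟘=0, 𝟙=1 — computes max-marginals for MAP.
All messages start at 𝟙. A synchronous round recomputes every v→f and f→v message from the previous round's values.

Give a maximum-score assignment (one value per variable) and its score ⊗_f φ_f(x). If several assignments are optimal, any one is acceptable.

init: all messages = 𝟙 over 2 values
r1 m[φ0→D] = [5, 4]
r1 m[φ0→M] = [1, 5]
r1 m[φ1→S] = [2, 5]
r1 m[φ1→M] = [5, 2]
r1 m[φ2→D] = [7, 4]
r1 m[φ3→M] = [5, 1]
r1 m[D→φ0] = [1, 1]
r1 m[D→φ2] = [1, 1]
r1 m[S→φ1] = [1, 1]
r1 m[M→φ0] = [1, 1]
r1 m[M→φ1] = [1, 1]
r1 m[M→φ3] = [1, 1]
r2 m[φ0→D] = [5, 4]
r2 m[φ0→M] = [1, 5]
r2 m[φ1→S] = [2, 5]
r2 m[φ1→M] = [5, 2]
r2 m[φ2→D] = [7, 4]
r2 m[φ3→M] = [5, 1]
r2 m[D→φ0] = [7, 4]
r2 m[D→φ2] = [5, 4]
r2 m[S→φ1] = [1, 1]
r2 m[M→φ0] = [25, 2]
r2 m[M→φ1] = [5, 5]
r2 m[M→φ3] = [5, 10]
r3 m[φ0→D] = [25, 25]
r3 m[φ0→M] = [7, 35]
r3 m[φ1→S] = [10, 25]
r3 m[φ1→M] = [5, 2]
r3 m[φ2→D] = [7, 4]
r3 m[φ3→M] = [5, 1]
r3 m[D→φ0] = [7, 4]
r3 m[D→φ2] = [5, 4]
r3 m[S→φ1] = [1, 1]
r3 m[M→φ0] = [25, 2]
r3 m[M→φ1] = [5, 5]
r3 m[M→φ3] = [5, 10]
r4 m[φ0→D] = [25, 25]
r4 m[φ0→M] = [7, 35]
r4 m[φ1→S] = [10, 25]
r4 m[φ1→M] = [5, 2]
r4 m[φ2→D] = [7, 4]
r4 m[φ3→M] = [5, 1]
r4 m[D→φ0] = [7, 4]
r4 m[D→φ2] = [25, 25]
r4 m[S→φ1] = [1, 1]
r4 m[M→φ0] = [25, 2]
r4 m[M→φ1] = [35, 35]
r4 m[M→φ3] = [35, 70]
r5 m[φ0→D] = [25, 25]
r5 m[φ0→M] = [7, 35]
r5 m[φ1→S] = [70, 175]
r5 m[φ1→M] = [5, 2]
r5 m[φ2→D] = [7, 4]
r5 m[φ3→M] = [5, 1]
r5 m[D→φ0] = [7, 4]
r5 m[D→φ2] = [25, 25]
r5 m[S→φ1] = [1, 1]
r5 m[M→φ0] = [25, 2]
r5 m[M→φ1] = [35, 35]
r5 m[M→φ3] = [35, 70]
r6 m[φ0→D] = [25, 25]
r6 m[φ0→M] = [7, 35]
r6 m[φ1→S] = [70, 175]
r6 m[φ1→M] = [5, 2]
r6 m[φ2→D] = [7, 4]
r6 m[φ3→M] = [5, 1]
r6 m[D→φ0] = [7, 4]
r6 m[D→φ2] = [25, 25]
r6 m[S→φ1] = [1, 1]
r6 m[M→φ0] = [25, 2]
r6 m[M→φ1] = [35, 35]
r6 m[M→φ3] = [35, 70]
fixed point reached at round 6
traceback from D: (D=0, S=1, M=0), score=175

assignment: (D=0, S=1, M=0); score = 175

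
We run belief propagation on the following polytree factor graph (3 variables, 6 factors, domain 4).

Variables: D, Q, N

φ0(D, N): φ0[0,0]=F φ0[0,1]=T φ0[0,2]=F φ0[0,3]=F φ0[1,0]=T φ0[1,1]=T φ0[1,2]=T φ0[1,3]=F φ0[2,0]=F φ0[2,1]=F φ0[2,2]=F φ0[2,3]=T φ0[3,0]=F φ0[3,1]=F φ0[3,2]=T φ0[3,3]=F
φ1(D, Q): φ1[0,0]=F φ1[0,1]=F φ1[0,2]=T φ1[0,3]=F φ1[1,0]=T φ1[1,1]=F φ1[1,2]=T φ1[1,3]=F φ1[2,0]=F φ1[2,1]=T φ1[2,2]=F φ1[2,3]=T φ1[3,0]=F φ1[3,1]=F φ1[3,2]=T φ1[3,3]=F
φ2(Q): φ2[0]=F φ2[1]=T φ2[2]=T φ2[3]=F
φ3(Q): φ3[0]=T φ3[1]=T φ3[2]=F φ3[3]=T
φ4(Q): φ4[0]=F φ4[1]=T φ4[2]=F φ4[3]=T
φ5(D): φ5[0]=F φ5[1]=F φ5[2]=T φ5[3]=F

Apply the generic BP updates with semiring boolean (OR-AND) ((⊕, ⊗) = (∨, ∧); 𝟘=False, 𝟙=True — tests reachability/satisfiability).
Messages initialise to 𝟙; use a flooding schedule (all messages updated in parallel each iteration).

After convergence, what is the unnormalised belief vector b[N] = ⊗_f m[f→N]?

b[N] = [F, F, F, T]

init: all messages = 𝟙 over 4 values
r1 m[φ0→D] = [T, T, T, T]
r1 m[φ0→N] = [T, T, T, T]
r1 m[φ1→D] = [T, T, T, T]
r1 m[φ1→Q] = [T, T, T, T]
r1 m[φ2→Q] = [F, T, T, F]
r1 m[φ3→Q] = [T, T, F, T]
r1 m[φ4→Q] = [F, T, F, T]
r1 m[φ5→D] = [F, F, T, F]
r1 m[D→φ0] = [T, T, T, T]
r1 m[D→φ1] = [T, T, T, T]
r1 m[D→φ5] = [T, T, T, T]
r1 m[Q→φ1] = [T, T, T, T]
r1 m[Q→φ2] = [T, T, T, T]
r1 m[Q→φ3] = [T, T, T, T]
r1 m[Q→φ4] = [T, T, T, T]
r1 m[N→φ0] = [T, T, T, T]
r2 m[φ0→D] = [T, T, T, T]
r2 m[φ0→N] = [T, T, T, T]
r2 m[φ1→D] = [T, T, T, T]
r2 m[φ1→Q] = [T, T, T, T]
r2 m[φ2→Q] = [F, T, T, F]
r2 m[φ3→Q] = [T, T, F, T]
r2 m[φ4→Q] = [F, T, F, T]
r2 m[φ5→D] = [F, F, T, F]
r2 m[D→φ0] = [F, F, T, F]
r2 m[D→φ1] = [F, F, T, F]
r2 m[D→φ5] = [T, T, T, T]
r2 m[Q→φ1] = [F, T, F, F]
r2 m[Q→φ2] = [F, T, F, T]
r2 m[Q→φ3] = [F, T, F, F]
r2 m[Q→φ4] = [F, T, F, F]
r2 m[N→φ0] = [T, T, T, T]
r3 m[φ0→D] = [T, T, T, T]
r3 m[φ0→N] = [F, F, F, T]
r3 m[φ1→D] = [F, F, T, F]
r3 m[φ1→Q] = [F, T, F, T]
r3 m[φ2→Q] = [F, T, T, F]
r3 m[φ3→Q] = [T, T, F, T]
r3 m[φ4→Q] = [F, T, F, T]
r3 m[φ5→D] = [F, F, T, F]
r3 m[D→φ0] = [F, F, T, F]
r3 m[D→φ1] = [F, F, T, F]
r3 m[D→φ5] = [T, T, T, T]
r3 m[Q→φ1] = [F, T, F, F]
r3 m[Q→φ2] = [F, T, F, T]
r3 m[Q→φ3] = [F, T, F, F]
r3 m[Q→φ4] = [F, T, F, F]
r3 m[N→φ0] = [T, T, T, T]
r4 m[φ0→D] = [T, T, T, T]
r4 m[φ0→N] = [F, F, F, T]
r4 m[φ1→D] = [F, F, T, F]
r4 m[φ1→Q] = [F, T, F, T]
r4 m[φ2→Q] = [F, T, T, F]
r4 m[φ3→Q] = [T, T, F, T]
r4 m[φ4→Q] = [F, T, F, T]
r4 m[φ5→D] = [F, F, T, F]
r4 m[D→φ0] = [F, F, T, F]
r4 m[D→φ1] = [F, F, T, F]
r4 m[D→φ5] = [F, F, T, F]
r4 m[Q→φ1] = [F, T, F, F]
r4 m[Q→φ2] = [F, T, F, T]
r4 m[Q→φ3] = [F, T, F, F]
r4 m[Q→φ4] = [F, T, F, F]
r4 m[N→φ0] = [T, T, T, T]
r5 m[φ0→D] = [T, T, T, T]
r5 m[φ0→N] = [F, F, F, T]
r5 m[φ1→D] = [F, F, T, F]
r5 m[φ1→Q] = [F, T, F, T]
r5 m[φ2→Q] = [F, T, T, F]
r5 m[φ3→Q] = [T, T, F, T]
r5 m[φ4→Q] = [F, T, F, T]
r5 m[φ5→D] = [F, F, T, F]
r5 m[D→φ0] = [F, F, T, F]
r5 m[D→φ1] = [F, F, T, F]
r5 m[D→φ5] = [F, F, T, F]
r5 m[Q→φ1] = [F, T, F, F]
r5 m[Q→φ2] = [F, T, F, T]
r5 m[Q→φ3] = [F, T, F, F]
r5 m[Q→φ4] = [F, T, F, F]
r5 m[N→φ0] = [T, T, T, T]
fixed point reached at round 5
b[N] = ⊗ incoming = [F, F, F, T]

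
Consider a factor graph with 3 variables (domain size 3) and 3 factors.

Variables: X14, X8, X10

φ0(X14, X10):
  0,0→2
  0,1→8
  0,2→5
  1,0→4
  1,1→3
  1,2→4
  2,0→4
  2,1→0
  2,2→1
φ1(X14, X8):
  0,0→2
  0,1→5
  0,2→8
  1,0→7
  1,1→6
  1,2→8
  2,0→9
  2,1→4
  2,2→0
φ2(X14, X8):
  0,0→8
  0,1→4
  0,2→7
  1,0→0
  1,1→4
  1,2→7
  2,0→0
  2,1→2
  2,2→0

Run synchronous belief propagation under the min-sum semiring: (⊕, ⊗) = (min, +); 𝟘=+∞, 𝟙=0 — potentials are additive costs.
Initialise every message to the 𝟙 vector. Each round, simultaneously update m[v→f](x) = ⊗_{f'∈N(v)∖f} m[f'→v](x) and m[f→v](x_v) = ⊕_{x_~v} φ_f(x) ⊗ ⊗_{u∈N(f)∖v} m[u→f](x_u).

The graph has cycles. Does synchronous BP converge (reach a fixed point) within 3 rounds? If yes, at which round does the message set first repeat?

init: all messages = 𝟙 over 3 values
r1 m[φ0→X14] = [2, 3, 0]
r1 m[φ0→X10] = [2, 0, 1]
r1 m[φ1→X14] = [2, 6, 0]
r1 m[φ1→X8] = [2, 4, 0]
r1 m[φ2→X14] = [4, 0, 0]
r1 m[φ2→X8] = [0, 2, 0]
r1 m[X14→φ0] = [0, 0, 0]
r1 m[X14→φ1] = [0, 0, 0]
r1 m[X14→φ2] = [0, 0, 0]
r1 m[X8→φ1] = [0, 0, 0]
r1 m[X8→φ2] = [0, 0, 0]
r1 m[X10→φ0] = [0, 0, 0]
r2 m[φ0→X14] = [2, 3, 0]
r2 m[φ0→X10] = [2, 0, 1]
r2 m[φ1→X14] = [2, 6, 0]
r2 m[φ1→X8] = [2, 4, 0]
r2 m[φ2→X14] = [4, 0, 0]
r2 m[φ2→X8] = [0, 2, 0]
r2 m[X14→φ0] = [6, 6, 0]
r2 m[X14→φ1] = [6, 3, 0]
r2 m[X14→φ2] = [4, 9, 0]
r2 m[X8→φ1] = [0, 2, 0]
r2 m[X8→φ2] = [2, 4, 0]
r2 m[X10→φ0] = [0, 0, 0]
r3 m[φ0→X14] = [2, 3, 0]
r3 m[φ0→X10] = [4, 0, 1]
r3 m[φ1→X14] = [2, 7, 0]
r3 m[φ1→X8] = [8, 4, 0]
r3 m[φ2→X14] = [7, 2, 0]
r3 m[φ2→X8] = [0, 2, 0]
r3 m[X14→φ0] = [6, 6, 0]
r3 m[X14→φ1] = [6, 3, 0]
r3 m[X14→φ2] = [4, 9, 0]
r3 m[X8→φ1] = [0, 2, 0]
r3 m[X8→φ2] = [2, 4, 0]
r3 m[X10→φ0] = [0, 0, 0]
no fixed point within 3 rounds

NOT CONVERGED within 3 rounds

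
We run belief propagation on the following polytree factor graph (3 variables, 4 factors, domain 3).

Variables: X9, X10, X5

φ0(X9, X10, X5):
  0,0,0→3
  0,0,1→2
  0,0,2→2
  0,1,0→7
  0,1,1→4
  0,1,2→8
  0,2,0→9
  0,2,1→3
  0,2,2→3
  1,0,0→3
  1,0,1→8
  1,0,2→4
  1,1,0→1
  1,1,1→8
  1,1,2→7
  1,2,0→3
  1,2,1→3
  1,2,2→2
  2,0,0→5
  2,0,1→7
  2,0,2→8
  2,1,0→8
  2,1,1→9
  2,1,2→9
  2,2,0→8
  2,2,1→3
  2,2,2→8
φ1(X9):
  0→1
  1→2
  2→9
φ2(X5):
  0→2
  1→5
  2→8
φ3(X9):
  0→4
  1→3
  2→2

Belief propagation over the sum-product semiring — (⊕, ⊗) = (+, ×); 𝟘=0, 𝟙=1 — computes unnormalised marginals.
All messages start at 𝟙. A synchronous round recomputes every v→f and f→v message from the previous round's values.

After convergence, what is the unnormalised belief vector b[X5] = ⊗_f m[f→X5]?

init: all messages = 𝟙 over 3 values
r1 m[φ0→X9] = [41, 39, 65]
r1 m[φ0→X10] = [42, 61, 42]
r1 m[φ0→X5] = [47, 47, 51]
r1 m[φ1→X9] = [1, 2, 9]
r1 m[φ2→X5] = [2, 5, 8]
r1 m[φ3→X9] = [4, 3, 2]
r1 m[X9→φ0] = [1, 1, 1]
r1 m[X9→φ1] = [1, 1, 1]
r1 m[X9→φ3] = [1, 1, 1]
r1 m[X10→φ0] = [1, 1, 1]
r1 m[X5→φ0] = [1, 1, 1]
r1 m[X5→φ2] = [1, 1, 1]
r2 m[φ0→X9] = [41, 39, 65]
r2 m[φ0→X10] = [42, 61, 42]
r2 m[φ0→X5] = [47, 47, 51]
r2 m[φ1→X9] = [1, 2, 9]
r2 m[φ2→X5] = [2, 5, 8]
r2 m[φ3→X9] = [4, 3, 2]
r2 m[X9→φ0] = [4, 6, 18]
r2 m[X9→φ1] = [164, 117, 130]
r2 m[X9→φ3] = [41, 78, 585]
r2 m[X10→φ0] = [1, 1, 1]
r2 m[X5→φ0] = [2, 5, 8]
r2 m[X5→φ2] = [47, 47, 51]
r3 m[φ0→X9] = [187, 213, 337]
r3 m[φ0→X10] = [2558, 3374, 2160]
r3 m[φ0→X5] = [496, 492, 580]
r3 m[φ1→X9] = [1, 2, 9]
r3 m[φ2→X5] = [2, 5, 8]
r3 m[φ3→X9] = [4, 3, 2]
r3 m[X9→φ0] = [4, 6, 18]
r3 m[X9→φ1] = [164, 117, 130]
r3 m[X9→φ3] = [41, 78, 585]
r3 m[X10→φ0] = [1, 1, 1]
r3 m[X5→φ0] = [2, 5, 8]
r3 m[X5→φ2] = [47, 47, 51]
r4 m[φ0→X9] = [187, 213, 337]
r4 m[φ0→X10] = [2558, 3374, 2160]
r4 m[φ0→X5] = [496, 492, 580]
r4 m[φ1→X9] = [1, 2, 9]
r4 m[φ2→X5] = [2, 5, 8]
r4 m[φ3→X9] = [4, 3, 2]
r4 m[X9→φ0] = [4, 6, 18]
r4 m[X9→φ1] = [748, 639, 674]
r4 m[X9→φ3] = [187, 426, 3033]
r4 m[X10→φ0] = [1, 1, 1]
r4 m[X5→φ0] = [2, 5, 8]
r4 m[X5→φ2] = [496, 492, 580]
r5 m[φ0→X9] = [187, 213, 337]
r5 m[φ0→X10] = [2558, 3374, 2160]
r5 m[φ0→X5] = [496, 492, 580]
r5 m[φ1→X9] = [1, 2, 9]
r5 m[φ2→X5] = [2, 5, 8]
r5 m[φ3→X9] = [4, 3, 2]
r5 m[X9→φ0] = [4, 6, 18]
r5 m[X9→φ1] = [748, 639, 674]
r5 m[X9→φ3] = [187, 426, 3033]
r5 m[X10→φ0] = [1, 1, 1]
r5 m[X5→φ0] = [2, 5, 8]
r5 m[X5→φ2] = [496, 492, 580]
fixed point reached at round 5
b[X5] = ⊗ incoming = [992, 2460, 4640]

b[X5] = [992, 2460, 4640]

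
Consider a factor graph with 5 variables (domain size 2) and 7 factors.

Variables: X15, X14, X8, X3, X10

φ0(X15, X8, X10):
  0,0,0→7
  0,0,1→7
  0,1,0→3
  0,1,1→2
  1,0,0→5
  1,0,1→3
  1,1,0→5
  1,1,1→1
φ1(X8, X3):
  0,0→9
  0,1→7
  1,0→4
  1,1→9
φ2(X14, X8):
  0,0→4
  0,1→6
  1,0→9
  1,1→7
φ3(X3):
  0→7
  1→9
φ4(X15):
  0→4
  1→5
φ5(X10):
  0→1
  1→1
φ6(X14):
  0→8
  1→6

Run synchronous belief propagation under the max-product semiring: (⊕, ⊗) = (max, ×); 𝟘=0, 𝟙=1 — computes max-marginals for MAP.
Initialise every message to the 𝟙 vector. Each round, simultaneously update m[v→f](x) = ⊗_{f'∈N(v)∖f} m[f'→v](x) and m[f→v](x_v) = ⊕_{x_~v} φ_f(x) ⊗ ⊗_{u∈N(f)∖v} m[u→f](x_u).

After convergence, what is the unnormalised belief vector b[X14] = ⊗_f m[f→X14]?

init: all messages = 𝟙 over 2 values
r1 m[φ0→X15] = [7, 5]
r1 m[φ0→X8] = [7, 5]
r1 m[φ0→X10] = [7, 7]
r1 m[φ1→X8] = [9, 9]
r1 m[φ1→X3] = [9, 9]
r1 m[φ2→X14] = [6, 9]
r1 m[φ2→X8] = [9, 7]
r1 m[φ3→X3] = [7, 9]
r1 m[φ4→X15] = [4, 5]
r1 m[φ5→X10] = [1, 1]
r1 m[φ6→X14] = [8, 6]
r1 m[X15→φ0] = [1, 1]
r1 m[X15→φ4] = [1, 1]
r1 m[X14→φ2] = [1, 1]
r1 m[X14→φ6] = [1, 1]
r1 m[X8→φ0] = [1, 1]
r1 m[X8→φ1] = [1, 1]
r1 m[X8→φ2] = [1, 1]
r1 m[X3→φ1] = [1, 1]
r1 m[X3→φ3] = [1, 1]
r1 m[X10→φ0] = [1, 1]
r1 m[X10→φ5] = [1, 1]
r2 m[φ0→X15] = [7, 5]
r2 m[φ0→X8] = [7, 5]
r2 m[φ0→X10] = [7, 7]
r2 m[φ1→X8] = [9, 9]
r2 m[φ1→X3] = [9, 9]
r2 m[φ2→X14] = [6, 9]
r2 m[φ2→X8] = [9, 7]
r2 m[φ3→X3] = [7, 9]
r2 m[φ4→X15] = [4, 5]
r2 m[φ5→X10] = [1, 1]
r2 m[φ6→X14] = [8, 6]
r2 m[X15→φ0] = [4, 5]
r2 m[X15→φ4] = [7, 5]
r2 m[X14→φ2] = [8, 6]
r2 m[X14→φ6] = [6, 9]
r2 m[X8→φ0] = [81, 63]
r2 m[X8→φ1] = [63, 35]
r2 m[X8→φ2] = [63, 45]
r2 m[X3→φ1] = [7, 9]
r2 m[X3→φ3] = [9, 9]
r2 m[X10→φ0] = [1, 1]
r2 m[X10→φ5] = [7, 7]
r3 m[φ0→X15] = [567, 405]
r3 m[φ0→X8] = [28, 25]
r3 m[φ0→X10] = [2268, 2268]
r3 m[φ1→X8] = [63, 81]
r3 m[φ1→X3] = [567, 441]
r3 m[φ2→X14] = [270, 567]
r3 m[φ2→X8] = [54, 48]
r3 m[φ3→X3] = [7, 9]
r3 m[φ4→X15] = [4, 5]
r3 m[φ5→X10] = [1, 1]
r3 m[φ6→X14] = [8, 6]
r3 m[X15→φ0] = [4, 5]
r3 m[X15→φ4] = [7, 5]
r3 m[X14→φ2] = [8, 6]
r3 m[X14→φ6] = [6, 9]
r3 m[X8→φ0] = [81, 63]
r3 m[X8→φ1] = [63, 35]
r3 m[X8→φ2] = [63, 45]
r3 m[X3→φ1] = [7, 9]
r3 m[X3→φ3] = [9, 9]
r3 m[X10→φ0] = [1, 1]
r3 m[X10→φ5] = [7, 7]
r4 m[φ0→X15] = [567, 405]
r4 m[φ0→X8] = [28, 25]
r4 m[φ0→X10] = [2268, 2268]
r4 m[φ1→X8] = [63, 81]
r4 m[φ1→X3] = [567, 441]
r4 m[φ2→X14] = [270, 567]
r4 m[φ2→X8] = [54, 48]
r4 m[φ3→X3] = [7, 9]
r4 m[φ4→X15] = [4, 5]
r4 m[φ5→X10] = [1, 1]
r4 m[φ6→X14] = [8, 6]
r4 m[X15→φ0] = [4, 5]
r4 m[X15→φ4] = [567, 405]
r4 m[X14→φ2] = [8, 6]
r4 m[X14→φ6] = [270, 567]
r4 m[X8→φ0] = [3402, 3888]
r4 m[X8→φ1] = [1512, 1200]
r4 m[X8→φ2] = [1764, 2025]
r4 m[X3→φ1] = [7, 9]
r4 m[X3→φ3] = [567, 441]
r4 m[X10→φ0] = [1, 1]
r4 m[X10→φ5] = [2268, 2268]
r5 m[φ0→X15] = [23814, 19440]
r5 m[φ0→X8] = [28, 25]
r5 m[φ0→X10] = [97200, 95256]
r5 m[φ1→X8] = [63, 81]
r5 m[φ1→X3] = [13608, 10800]
r5 m[φ2→X14] = [12150, 15876]
r5 m[φ2→X8] = [54, 48]
r5 m[φ3→X3] = [7, 9]
r5 m[φ4→X15] = [4, 5]
r5 m[φ5→X10] = [1, 1]
r5 m[φ6→X14] = [8, 6]
r5 m[X15→φ0] = [4, 5]
r5 m[X15→φ4] = [567, 405]
r5 m[X14→φ2] = [8, 6]
r5 m[X14→φ6] = [270, 567]
r5 m[X8→φ0] = [3402, 3888]
r5 m[X8→φ1] = [1512, 1200]
r5 m[X8→φ2] = [1764, 2025]
r5 m[X3→φ1] = [7, 9]
r5 m[X3→φ3] = [567, 441]
r5 m[X10→φ0] = [1, 1]
r5 m[X10→φ5] = [2268, 2268]
r6 m[φ0→X15] = [23814, 19440]
r6 m[φ0→X8] = [28, 25]
r6 m[φ0→X10] = [97200, 95256]
r6 m[φ1→X8] = [63, 81]
r6 m[φ1→X3] = [13608, 10800]
r6 m[φ2→X14] = [12150, 15876]
r6 m[φ2→X8] = [54, 48]
r6 m[φ3→X3] = [7, 9]
r6 m[φ4→X15] = [4, 5]
r6 m[φ5→X10] = [1, 1]
r6 m[φ6→X14] = [8, 6]
r6 m[X15→φ0] = [4, 5]
r6 m[X15→φ4] = [23814, 19440]
r6 m[X14→φ2] = [8, 6]
r6 m[X14→φ6] = [12150, 15876]
r6 m[X8→φ0] = [3402, 3888]
r6 m[X8→φ1] = [1512, 1200]
r6 m[X8→φ2] = [1764, 2025]
r6 m[X3→φ1] = [7, 9]
r6 m[X3→φ3] = [13608, 10800]
r6 m[X10→φ0] = [1, 1]
r6 m[X10→φ5] = [97200, 95256]
r7 m[φ0→X15] = [23814, 19440]
r7 m[φ0→X8] = [28, 25]
r7 m[φ0→X10] = [97200, 95256]
r7 m[φ1→X8] = [63, 81]
r7 m[φ1→X3] = [13608, 10800]
r7 m[φ2→X14] = [12150, 15876]
r7 m[φ2→X8] = [54, 48]
r7 m[φ3→X3] = [7, 9]
r7 m[φ4→X15] = [4, 5]
r7 m[φ5→X10] = [1, 1]
r7 m[φ6→X14] = [8, 6]
r7 m[X15→φ0] = [4, 5]
r7 m[X15→φ4] = [23814, 19440]
r7 m[X14→φ2] = [8, 6]
r7 m[X14→φ6] = [12150, 15876]
r7 m[X8→φ0] = [3402, 3888]
r7 m[X8→φ1] = [1512, 1200]
r7 m[X8→φ2] = [1764, 2025]
r7 m[X3→φ1] = [7, 9]
r7 m[X3→φ3] = [13608, 10800]
r7 m[X10→φ0] = [1, 1]
r7 m[X10→φ5] = [97200, 95256]
fixed point reached at round 7
b[X14] = ⊗ incoming = [97200, 95256]

b[X14] = [97200, 95256]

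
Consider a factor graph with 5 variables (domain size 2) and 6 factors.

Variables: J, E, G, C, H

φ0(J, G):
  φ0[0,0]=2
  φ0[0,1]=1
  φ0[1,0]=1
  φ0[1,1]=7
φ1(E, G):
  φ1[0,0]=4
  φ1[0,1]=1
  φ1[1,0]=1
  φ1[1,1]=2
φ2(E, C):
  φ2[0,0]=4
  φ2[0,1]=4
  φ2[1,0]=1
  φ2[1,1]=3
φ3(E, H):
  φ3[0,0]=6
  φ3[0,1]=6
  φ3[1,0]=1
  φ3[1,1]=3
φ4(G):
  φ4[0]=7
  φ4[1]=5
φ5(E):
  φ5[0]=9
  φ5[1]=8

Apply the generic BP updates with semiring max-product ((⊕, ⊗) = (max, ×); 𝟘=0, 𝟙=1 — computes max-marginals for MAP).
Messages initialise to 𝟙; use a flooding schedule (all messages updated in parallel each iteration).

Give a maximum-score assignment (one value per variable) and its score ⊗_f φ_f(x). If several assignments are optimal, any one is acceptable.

assignment: (J=0, E=0, G=0, C=0, H=0); score = 12096

init: all messages = 𝟙 over 2 values
r1 m[φ0→J] = [2, 7]
r1 m[φ0→G] = [2, 7]
r1 m[φ1→E] = [4, 2]
r1 m[φ1→G] = [4, 2]
r1 m[φ2→E] = [4, 3]
r1 m[φ2→C] = [4, 4]
r1 m[φ3→E] = [6, 3]
r1 m[φ3→H] = [6, 6]
r1 m[φ4→G] = [7, 5]
r1 m[φ5→E] = [9, 8]
r1 m[J→φ0] = [1, 1]
r1 m[E→φ1] = [1, 1]
r1 m[E→φ2] = [1, 1]
r1 m[E→φ3] = [1, 1]
r1 m[E→φ5] = [1, 1]
r1 m[G→φ0] = [1, 1]
r1 m[G→φ1] = [1, 1]
r1 m[G→φ4] = [1, 1]
r1 m[C→φ2] = [1, 1]
r1 m[H→φ3] = [1, 1]
r2 m[φ0→J] = [2, 7]
r2 m[φ0→G] = [2, 7]
r2 m[φ1→E] = [4, 2]
r2 m[φ1→G] = [4, 2]
r2 m[φ2→E] = [4, 3]
r2 m[φ2→C] = [4, 4]
r2 m[φ3→E] = [6, 3]
r2 m[φ3→H] = [6, 6]
r2 m[φ4→G] = [7, 5]
r2 m[φ5→E] = [9, 8]
r2 m[J→φ0] = [1, 1]
r2 m[E→φ1] = [216, 72]
r2 m[E→φ2] = [216, 48]
r2 m[E→φ3] = [144, 48]
r2 m[E→φ5] = [96, 18]
r2 m[G→φ0] = [28, 10]
r2 m[G→φ1] = [14, 35]
r2 m[G→φ4] = [8, 14]
r2 m[C→φ2] = [1, 1]
r2 m[H→φ3] = [1, 1]
r3 m[φ0→J] = [56, 70]
r3 m[φ0→G] = [2, 7]
r3 m[φ1→E] = [56, 70]
r3 m[φ1→G] = [864, 216]
r3 m[φ2→E] = [4, 3]
r3 m[φ2→C] = [864, 864]
r3 m[φ3→E] = [6, 3]
r3 m[φ3→H] = [864, 864]
r3 m[φ4→G] = [7, 5]
r3 m[φ5→E] = [9, 8]
r3 m[J→φ0] = [1, 1]
r3 m[E→φ1] = [216, 72]
r3 m[E→φ2] = [216, 48]
r3 m[E→φ3] = [144, 48]
r3 m[E→φ5] = [96, 18]
r3 m[G→φ0] = [28, 10]
r3 m[G→φ1] = [14, 35]
r3 m[G→φ4] = [8, 14]
r3 m[C→φ2] = [1, 1]
r3 m[H→φ3] = [1, 1]
r4 m[φ0→J] = [56, 70]
r4 m[φ0→G] = [2, 7]
r4 m[φ1→E] = [56, 70]
r4 m[φ1→G] = [864, 216]
r4 m[φ2→E] = [4, 3]
r4 m[φ2→C] = [864, 864]
r4 m[φ3→E] = [6, 3]
r4 m[φ3→H] = [864, 864]
r4 m[φ4→G] = [7, 5]
r4 m[φ5→E] = [9, 8]
r4 m[J→φ0] = [1, 1]
r4 m[E→φ1] = [216, 72]
r4 m[E→φ2] = [3024, 1680]
r4 m[E→φ3] = [2016, 1680]
r4 m[E→φ5] = [1344, 630]
r4 m[G→φ0] = [6048, 1080]
r4 m[G→φ1] = [14, 35]
r4 m[G→φ4] = [1728, 1512]
r4 m[C→φ2] = [1, 1]
r4 m[H→φ3] = [1, 1]
r5 m[φ0→J] = [12096, 7560]
r5 m[φ0→G] = [2, 7]
r5 m[φ1→E] = [56, 70]
r5 m[φ1→G] = [864, 216]
r5 m[φ2→E] = [4, 3]
r5 m[φ2→C] = [12096, 12096]
r5 m[φ3→E] = [6, 3]
r5 m[φ3→H] = [12096, 12096]
r5 m[φ4→G] = [7, 5]
r5 m[φ5→E] = [9, 8]
r5 m[J→φ0] = [1, 1]
r5 m[E→φ1] = [216, 72]
r5 m[E→φ2] = [3024, 1680]
r5 m[E→φ3] = [2016, 1680]
r5 m[E→φ5] = [1344, 630]
r5 m[G→φ0] = [6048, 1080]
r5 m[G→φ1] = [14, 35]
r5 m[G→φ4] = [1728, 1512]
r5 m[C→φ2] = [1, 1]
r5 m[H→φ3] = [1, 1]
r6 m[φ0→J] = [12096, 7560]
r6 m[φ0→G] = [2, 7]
r6 m[φ1→E] = [56, 70]
r6 m[φ1→G] = [864, 216]
r6 m[φ2→E] = [4, 3]
r6 m[φ2→C] = [12096, 12096]
r6 m[φ3→E] = [6, 3]
r6 m[φ3→H] = [12096, 12096]
r6 m[φ4→G] = [7, 5]
r6 m[φ5→E] = [9, 8]
r6 m[J→φ0] = [1, 1]
r6 m[E→φ1] = [216, 72]
r6 m[E→φ2] = [3024, 1680]
r6 m[E→φ3] = [2016, 1680]
r6 m[E→φ5] = [1344, 630]
r6 m[G→φ0] = [6048, 1080]
r6 m[G→φ1] = [14, 35]
r6 m[G→φ4] = [1728, 1512]
r6 m[C→φ2] = [1, 1]
r6 m[H→φ3] = [1, 1]
fixed point reached at round 6
traceback from J: (J=0, E=0, G=0, C=0, H=0), score=12096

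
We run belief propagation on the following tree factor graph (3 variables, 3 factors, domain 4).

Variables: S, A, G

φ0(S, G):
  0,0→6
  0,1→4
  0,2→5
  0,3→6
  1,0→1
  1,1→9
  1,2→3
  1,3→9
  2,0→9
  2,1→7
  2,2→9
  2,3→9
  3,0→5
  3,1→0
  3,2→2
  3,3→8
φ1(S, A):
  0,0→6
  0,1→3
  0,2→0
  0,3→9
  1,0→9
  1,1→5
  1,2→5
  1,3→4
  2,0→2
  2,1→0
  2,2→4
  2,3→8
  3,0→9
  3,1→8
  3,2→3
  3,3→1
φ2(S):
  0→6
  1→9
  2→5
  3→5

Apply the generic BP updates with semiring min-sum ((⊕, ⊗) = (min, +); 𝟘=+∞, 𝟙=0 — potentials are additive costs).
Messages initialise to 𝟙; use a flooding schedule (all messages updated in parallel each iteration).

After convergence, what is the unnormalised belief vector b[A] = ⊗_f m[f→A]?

b[A] = [14, 12, 8, 6]

init: all messages = 𝟙 over 4 values
r1 m[φ0→S] = [4, 1, 7, 0]
r1 m[φ0→G] = [1, 0, 2, 6]
r1 m[φ1→S] = [0, 4, 0, 1]
r1 m[φ1→A] = [2, 0, 0, 1]
r1 m[φ2→S] = [6, 9, 5, 5]
r1 m[S→φ0] = [0, 0, 0, 0]
r1 m[S→φ1] = [0, 0, 0, 0]
r1 m[S→φ2] = [0, 0, 0, 0]
r1 m[A→φ1] = [0, 0, 0, 0]
r1 m[G→φ0] = [0, 0, 0, 0]
r2 m[φ0→S] = [4, 1, 7, 0]
r2 m[φ0→G] = [1, 0, 2, 6]
r2 m[φ1→S] = [0, 4, 0, 1]
r2 m[φ1→A] = [2, 0, 0, 1]
r2 m[φ2→S] = [6, 9, 5, 5]
r2 m[S→φ0] = [6, 13, 5, 6]
r2 m[S→φ1] = [10, 10, 12, 5]
r2 m[S→φ2] = [4, 5, 7, 1]
r2 m[A→φ1] = [0, 0, 0, 0]
r2 m[G→φ0] = [0, 0, 0, 0]
r3 m[φ0→S] = [4, 1, 7, 0]
r3 m[φ0→G] = [11, 6, 8, 12]
r3 m[φ1→S] = [0, 4, 0, 1]
r3 m[φ1→A] = [14, 12, 8, 6]
r3 m[φ2→S] = [6, 9, 5, 5]
r3 m[S→φ0] = [6, 13, 5, 6]
r3 m[S→φ1] = [10, 10, 12, 5]
r3 m[S→φ2] = [4, 5, 7, 1]
r3 m[A→φ1] = [0, 0, 0, 0]
r3 m[G→φ0] = [0, 0, 0, 0]
r4 m[φ0→S] = [4, 1, 7, 0]
r4 m[φ0→G] = [11, 6, 8, 12]
r4 m[φ1→S] = [0, 4, 0, 1]
r4 m[φ1→A] = [14, 12, 8, 6]
r4 m[φ2→S] = [6, 9, 5, 5]
r4 m[S→φ0] = [6, 13, 5, 6]
r4 m[S→φ1] = [10, 10, 12, 5]
r4 m[S→φ2] = [4, 5, 7, 1]
r4 m[A→φ1] = [0, 0, 0, 0]
r4 m[G→φ0] = [0, 0, 0, 0]
fixed point reached at round 4
b[A] = ⊗ incoming = [14, 12, 8, 6]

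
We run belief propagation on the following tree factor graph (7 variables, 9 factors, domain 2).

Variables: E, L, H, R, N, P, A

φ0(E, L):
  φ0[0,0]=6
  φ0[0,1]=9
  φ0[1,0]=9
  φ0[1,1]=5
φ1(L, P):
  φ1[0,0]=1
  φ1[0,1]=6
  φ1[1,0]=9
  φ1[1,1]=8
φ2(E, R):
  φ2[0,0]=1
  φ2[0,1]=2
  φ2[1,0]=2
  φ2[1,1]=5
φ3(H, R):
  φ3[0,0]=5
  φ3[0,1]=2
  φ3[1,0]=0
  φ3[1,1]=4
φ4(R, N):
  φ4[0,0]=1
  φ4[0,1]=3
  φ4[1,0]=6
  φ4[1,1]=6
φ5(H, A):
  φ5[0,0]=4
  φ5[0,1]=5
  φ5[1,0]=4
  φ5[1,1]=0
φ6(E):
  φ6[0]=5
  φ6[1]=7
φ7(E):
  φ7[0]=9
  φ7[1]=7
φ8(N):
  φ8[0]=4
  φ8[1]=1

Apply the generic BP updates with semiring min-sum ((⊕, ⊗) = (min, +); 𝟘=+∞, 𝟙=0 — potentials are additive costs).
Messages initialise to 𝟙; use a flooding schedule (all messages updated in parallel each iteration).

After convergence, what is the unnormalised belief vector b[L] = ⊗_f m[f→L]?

b[L] = [26, 33]

init: all messages = 𝟙 over 2 values
r1 m[φ0→E] = [6, 5]
r1 m[φ0→L] = [6, 5]
r1 m[φ1→L] = [1, 8]
r1 m[φ1→P] = [1, 6]
r1 m[φ2→E] = [1, 2]
r1 m[φ2→R] = [1, 2]
r1 m[φ3→H] = [2, 0]
r1 m[φ3→R] = [0, 2]
r1 m[φ4→R] = [1, 6]
r1 m[φ4→N] = [1, 3]
r1 m[φ5→H] = [4, 0]
r1 m[φ5→A] = [4, 0]
r1 m[φ6→E] = [5, 7]
r1 m[φ7→E] = [9, 7]
r1 m[φ8→N] = [4, 1]
r1 m[E→φ0] = [0, 0]
r1 m[E→φ2] = [0, 0]
r1 m[E→φ6] = [0, 0]
r1 m[E→φ7] = [0, 0]
r1 m[L→φ0] = [0, 0]
r1 m[L→φ1] = [0, 0]
r1 m[H→φ3] = [0, 0]
r1 m[H→φ5] = [0, 0]
r1 m[R→φ2] = [0, 0]
r1 m[R→φ3] = [0, 0]
r1 m[R→φ4] = [0, 0]
r1 m[N→φ4] = [0, 0]
r1 m[N→φ8] = [0, 0]
r1 m[P→φ1] = [0, 0]
r1 m[A→φ5] = [0, 0]
r2 m[φ0→E] = [6, 5]
r2 m[φ0→L] = [6, 5]
r2 m[φ1→L] = [1, 8]
r2 m[φ1→P] = [1, 6]
r2 m[φ2→E] = [1, 2]
r2 m[φ2→R] = [1, 2]
r2 m[φ3→H] = [2, 0]
r2 m[φ3→R] = [0, 2]
r2 m[φ4→R] = [1, 6]
r2 m[φ4→N] = [1, 3]
r2 m[φ5→H] = [4, 0]
r2 m[φ5→A] = [4, 0]
r2 m[φ6→E] = [5, 7]
r2 m[φ7→E] = [9, 7]
r2 m[φ8→N] = [4, 1]
r2 m[E→φ0] = [15, 16]
r2 m[E→φ2] = [20, 19]
r2 m[E→φ6] = [16, 14]
r2 m[E→φ7] = [12, 14]
r2 m[L→φ0] = [1, 8]
r2 m[L→φ1] = [6, 5]
r2 m[H→φ3] = [4, 0]
r2 m[H→φ5] = [2, 0]
r2 m[R→φ2] = [1, 8]
r2 m[R→φ3] = [2, 8]
r2 m[R→φ4] = [1, 4]
r2 m[N→φ4] = [4, 1]
r2 m[N→φ8] = [1, 3]
r2 m[P→φ1] = [0, 0]
r2 m[A→φ5] = [0, 0]
r3 m[φ0→E] = [7, 10]
r3 m[φ0→L] = [21, 21]
r3 m[φ1→L] = [1, 8]
r3 m[φ1→P] = [7, 12]
r3 m[φ2→E] = [2, 3]
r3 m[φ2→R] = [21, 22]
r3 m[φ3→H] = [7, 2]
r3 m[φ3→R] = [0, 4]
r3 m[φ4→R] = [4, 7]
r3 m[φ4→N] = [2, 4]
r3 m[φ5→H] = [4, 0]
r3 m[φ5→A] = [4, 0]
r3 m[φ6→E] = [5, 7]
r3 m[φ7→E] = [9, 7]
r3 m[φ8→N] = [4, 1]
r3 m[E→φ0] = [15, 16]
r3 m[E→φ2] = [20, 19]
r3 m[E→φ6] = [16, 14]
r3 m[E→φ7] = [12, 14]
r3 m[L→φ0] = [1, 8]
r3 m[L→φ1] = [6, 5]
r3 m[H→φ3] = [4, 0]
r3 m[H→φ5] = [2, 0]
r3 m[R→φ2] = [1, 8]
r3 m[R→φ3] = [2, 8]
r3 m[R→φ4] = [1, 4]
r3 m[N→φ4] = [4, 1]
r3 m[N→φ8] = [1, 3]
r3 m[P→φ1] = [0, 0]
r3 m[A→φ5] = [0, 0]
r4 m[φ0→E] = [7, 10]
r4 m[φ0→L] = [21, 21]
r4 m[φ1→L] = [1, 8]
r4 m[φ1→P] = [7, 12]
r4 m[φ2→E] = [2, 3]
r4 m[φ2→R] = [21, 22]
r4 m[φ3→H] = [7, 2]
r4 m[φ3→R] = [0, 4]
r4 m[φ4→R] = [4, 7]
r4 m[φ4→N] = [2, 4]
r4 m[φ5→H] = [4, 0]
r4 m[φ5→A] = [4, 0]
r4 m[φ6→E] = [5, 7]
r4 m[φ7→E] = [9, 7]
r4 m[φ8→N] = [4, 1]
r4 m[E→φ0] = [16, 17]
r4 m[E→φ2] = [21, 24]
r4 m[E→φ6] = [18, 20]
r4 m[E→φ7] = [14, 20]
r4 m[L→φ0] = [1, 8]
r4 m[L→φ1] = [21, 21]
r4 m[H→φ3] = [4, 0]
r4 m[H→φ5] = [7, 2]
r4 m[R→φ2] = [4, 11]
r4 m[R→φ3] = [25, 29]
r4 m[R→φ4] = [21, 26]
r4 m[N→φ4] = [4, 1]
r4 m[N→φ8] = [2, 4]
r4 m[P→φ1] = [0, 0]
r4 m[A→φ5] = [0, 0]
r5 m[φ0→E] = [7, 10]
r5 m[φ0→L] = [22, 22]
r5 m[φ1→L] = [1, 8]
r5 m[φ1→P] = [22, 27]
r5 m[φ2→E] = [5, 6]
r5 m[φ2→R] = [22, 23]
r5 m[φ3→H] = [30, 25]
r5 m[φ3→R] = [0, 4]
r5 m[φ4→R] = [4, 7]
r5 m[φ4→N] = [22, 24]
r5 m[φ5→H] = [4, 0]
r5 m[φ5→A] = [6, 2]
r5 m[φ6→E] = [5, 7]
r5 m[φ7→E] = [9, 7]
r5 m[φ8→N] = [4, 1]
r5 m[E→φ0] = [16, 17]
r5 m[E→φ2] = [21, 24]
r5 m[E→φ6] = [18, 20]
r5 m[E→φ7] = [14, 20]
r5 m[L→φ0] = [1, 8]
r5 m[L→φ1] = [21, 21]
r5 m[H→φ3] = [4, 0]
r5 m[H→φ5] = [7, 2]
r5 m[R→φ2] = [4, 11]
r5 m[R→φ3] = [25, 29]
r5 m[R→φ4] = [21, 26]
r5 m[N→φ4] = [4, 1]
r5 m[N→φ8] = [2, 4]
r5 m[P→φ1] = [0, 0]
r5 m[A→φ5] = [0, 0]
r6 m[φ0→E] = [7, 10]
r6 m[φ0→L] = [22, 22]
r6 m[φ1→L] = [1, 8]
r6 m[φ1→P] = [22, 27]
r6 m[φ2→E] = [5, 6]
r6 m[φ2→R] = [22, 23]
r6 m[φ3→H] = [30, 25]
r6 m[φ3→R] = [0, 4]
r6 m[φ4→R] = [4, 7]
r6 m[φ4→N] = [22, 24]
r6 m[φ5→H] = [4, 0]
r6 m[φ5→A] = [6, 2]
r6 m[φ6→E] = [5, 7]
r6 m[φ7→E] = [9, 7]
r6 m[φ8→N] = [4, 1]
r6 m[E→φ0] = [19, 20]
r6 m[E→φ2] = [21, 24]
r6 m[E→φ6] = [21, 23]
r6 m[E→φ7] = [17, 23]
r6 m[L→φ0] = [1, 8]
r6 m[L→φ1] = [22, 22]
r6 m[H→φ3] = [4, 0]
r6 m[H→φ5] = [30, 25]
r6 m[R→φ2] = [4, 11]
r6 m[R→φ3] = [26, 30]
r6 m[R→φ4] = [22, 27]
r6 m[N→φ4] = [4, 1]
r6 m[N→φ8] = [22, 24]
r6 m[P→φ1] = [0, 0]
r6 m[A→φ5] = [0, 0]
r7 m[φ0→E] = [7, 10]
r7 m[φ0→L] = [25, 25]
r7 m[φ1→L] = [1, 8]
r7 m[φ1→P] = [23, 28]
r7 m[φ2→E] = [5, 6]
r7 m[φ2→R] = [22, 23]
r7 m[φ3→H] = [31, 26]
r7 m[φ3→R] = [0, 4]
r7 m[φ4→R] = [4, 7]
r7 m[φ4→N] = [23, 25]
r7 m[φ5→H] = [4, 0]
r7 m[φ5→A] = [29, 25]
r7 m[φ6→E] = [5, 7]
r7 m[φ7→E] = [9, 7]
r7 m[φ8→N] = [4, 1]
r7 m[E→φ0] = [19, 20]
r7 m[E→φ2] = [21, 24]
r7 m[E→φ6] = [21, 23]
r7 m[E→φ7] = [17, 23]
r7 m[L→φ0] = [1, 8]
r7 m[L→φ1] = [22, 22]
r7 m[H→φ3] = [4, 0]
r7 m[H→φ5] = [30, 25]
r7 m[R→φ2] = [4, 11]
r7 m[R→φ3] = [26, 30]
r7 m[R→φ4] = [22, 27]
r7 m[N→φ4] = [4, 1]
r7 m[N→φ8] = [22, 24]
r7 m[P→φ1] = [0, 0]
r7 m[A→φ5] = [0, 0]
r8 m[φ0→E] = [7, 10]
r8 m[φ0→L] = [25, 25]
r8 m[φ1→L] = [1, 8]
r8 m[φ1→P] = [23, 28]
r8 m[φ2→E] = [5, 6]
r8 m[φ2→R] = [22, 23]
r8 m[φ3→H] = [31, 26]
r8 m[φ3→R] = [0, 4]
r8 m[φ4→R] = [4, 7]
r8 m[φ4→N] = [23, 25]
r8 m[φ5→H] = [4, 0]
r8 m[φ5→A] = [29, 25]
r8 m[φ6→E] = [5, 7]
r8 m[φ7→E] = [9, 7]
r8 m[φ8→N] = [4, 1]
r8 m[E→φ0] = [19, 20]
r8 m[E→φ2] = [21, 24]
r8 m[E→φ6] = [21, 23]
r8 m[E→φ7] = [17, 23]
r8 m[L→φ0] = [1, 8]
r8 m[L→φ1] = [25, 25]
r8 m[H→φ3] = [4, 0]
r8 m[H→φ5] = [31, 26]
r8 m[R→φ2] = [4, 11]
r8 m[R→φ3] = [26, 30]
r8 m[R→φ4] = [22, 27]
r8 m[N→φ4] = [4, 1]
r8 m[N→φ8] = [23, 25]
r8 m[P→φ1] = [0, 0]
r8 m[A→φ5] = [0, 0]
r9 m[φ0→E] = [7, 10]
r9 m[φ0→L] = [25, 25]
r9 m[φ1→L] = [1, 8]
r9 m[φ1→P] = [26, 31]
r9 m[φ2→E] = [5, 6]
r9 m[φ2→R] = [22, 23]
r9 m[φ3→H] = [31, 26]
r9 m[φ3→R] = [0, 4]
r9 m[φ4→R] = [4, 7]
r9 m[φ4→N] = [23, 25]
r9 m[φ5→H] = [4, 0]
r9 m[φ5→A] = [30, 26]
r9 m[φ6→E] = [5, 7]
r9 m[φ7→E] = [9, 7]
r9 m[φ8→N] = [4, 1]
r9 m[E→φ0] = [19, 20]
r9 m[E→φ2] = [21, 24]
r9 m[E→φ6] = [21, 23]
r9 m[E→φ7] = [17, 23]
r9 m[L→φ0] = [1, 8]
r9 m[L→φ1] = [25, 25]
r9 m[H→φ3] = [4, 0]
r9 m[H→φ5] = [31, 26]
r9 m[R→φ2] = [4, 11]
r9 m[R→φ3] = [26, 30]
r9 m[R→φ4] = [22, 27]
r9 m[N→φ4] = [4, 1]
r9 m[N→φ8] = [23, 25]
r9 m[P→φ1] = [0, 0]
r9 m[A→φ5] = [0, 0]
r10 m[φ0→E] = [7, 10]
r10 m[φ0→L] = [25, 25]
r10 m[φ1→L] = [1, 8]
r10 m[φ1→P] = [26, 31]
r10 m[φ2→E] = [5, 6]
r10 m[φ2→R] = [22, 23]
r10 m[φ3→H] = [31, 26]
r10 m[φ3→R] = [0, 4]
r10 m[φ4→R] = [4, 7]
r10 m[φ4→N] = [23, 25]
r10 m[φ5→H] = [4, 0]
r10 m[φ5→A] = [30, 26]
r10 m[φ6→E] = [5, 7]
r10 m[φ7→E] = [9, 7]
r10 m[φ8→N] = [4, 1]
r10 m[E→φ0] = [19, 20]
r10 m[E→φ2] = [21, 24]
r10 m[E→φ6] = [21, 23]
r10 m[E→φ7] = [17, 23]
r10 m[L→φ0] = [1, 8]
r10 m[L→φ1] = [25, 25]
r10 m[H→φ3] = [4, 0]
r10 m[H→φ5] = [31, 26]
r10 m[R→φ2] = [4, 11]
r10 m[R→φ3] = [26, 30]
r10 m[R→φ4] = [22, 27]
r10 m[N→φ4] = [4, 1]
r10 m[N→φ8] = [23, 25]
r10 m[P→φ1] = [0, 0]
r10 m[A→φ5] = [0, 0]
fixed point reached at round 10
b[L] = ⊗ incoming = [26, 33]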